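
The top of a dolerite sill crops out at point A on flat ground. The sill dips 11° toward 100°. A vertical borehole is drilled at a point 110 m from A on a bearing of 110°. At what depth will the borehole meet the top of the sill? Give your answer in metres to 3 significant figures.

The hole lies 10° from the dip direction, so the down-dip offset is 110 × cos 10° = 108.33 m.
Depth = down-dip offset × tan(dip) = 108.33 × tan 11° = 108.33 × 0.1944
Depth = 21.06 m

21.1 m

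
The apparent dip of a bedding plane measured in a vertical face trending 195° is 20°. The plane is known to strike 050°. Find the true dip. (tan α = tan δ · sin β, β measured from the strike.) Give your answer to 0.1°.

32.4°

β = acute angle between strike 050° and section 195° = 35°.
tan δ = tan α / sin β = tan 20° / sin 35° = 0.3640 / 0.5736 = 0.6346
true dip = arctan 0.6346 = 32.40°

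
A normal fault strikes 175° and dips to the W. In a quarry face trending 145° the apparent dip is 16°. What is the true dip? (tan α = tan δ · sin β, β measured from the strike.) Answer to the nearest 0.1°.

β = acute angle between strike 175° and section 145° = 30°.
tan δ = tan α / sin β = tan 16° / sin 30° = 0.2867 / 0.5000 = 0.5735
δ = arctan(0.5735) = 29.83°

29.8°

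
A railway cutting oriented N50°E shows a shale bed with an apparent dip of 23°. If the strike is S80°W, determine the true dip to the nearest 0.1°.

The section is 30° from the strike.
tan(true dip) = tan 23° / sin 30° = 0.8489
true dip = arctan 0.8489 = 40.33°

40.3°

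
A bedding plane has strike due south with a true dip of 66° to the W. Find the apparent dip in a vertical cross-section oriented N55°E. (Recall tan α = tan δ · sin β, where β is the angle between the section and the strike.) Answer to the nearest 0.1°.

61.5°

The section lies 55° from the strike.
tan α = tan 66° × sin 55° = 2.2460 × 0.8192 = 1.8398
apparent dip = arctan 1.8398 = 61.47°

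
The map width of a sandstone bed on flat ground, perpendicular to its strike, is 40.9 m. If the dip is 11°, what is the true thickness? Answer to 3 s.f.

7.80 m

True thickness t = w · sin(dip) = 40.9 × sin 11°
t = 40.9 × 0.1908 = 7.804 m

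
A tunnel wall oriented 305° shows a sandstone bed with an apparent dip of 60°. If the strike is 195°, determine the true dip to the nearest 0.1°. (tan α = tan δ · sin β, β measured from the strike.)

β = acute angle between strike 195° and section 305° = 70°.
tan δ = tan α / sin β = tan 60° / sin 70° = 1.7321 / 0.9397 = 1.8432
true dip = arctan 1.8432 = 61.52°

61.5°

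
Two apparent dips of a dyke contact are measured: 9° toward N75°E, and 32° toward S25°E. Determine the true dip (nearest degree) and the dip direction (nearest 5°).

Represent each trace as a vector plunging at its apparent dip toward its trend (east-north-up frame): v₁ = (0.954, 0.256, -0.156), v₂ = (0.358, -0.769, -0.530).
Cross product v₁ × v₂ gives the pole to the plane: n ∝ (0.256, -0.449, 0.825).
Dip δ = arctan(|n_h|/n_z) = arctan(0.517/0.825) = 32.1°.
Dip direction = azimuth of (n_x, n_y) = atan2(0.256, -0.449) = 150°.

true dip 32°, dip direction 150°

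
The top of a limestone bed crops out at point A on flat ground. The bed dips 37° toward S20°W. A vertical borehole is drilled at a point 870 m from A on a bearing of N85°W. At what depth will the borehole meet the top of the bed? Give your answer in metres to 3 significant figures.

170 m

The hole lies 75° from the dip direction, so the down-dip offset is 870 × cos 75° = 225.17 m.
Depth = down-dip offset × tan(dip) = 225.17 × tan 37° = 225.17 × 0.7536
Depth = 169.68 m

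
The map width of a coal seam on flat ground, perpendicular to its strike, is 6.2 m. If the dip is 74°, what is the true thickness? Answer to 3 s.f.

True thickness t = w · sin(dip) = 6.2 × sin 74°
t = 6.2 × 0.9613 = 5.960 m

5.96 m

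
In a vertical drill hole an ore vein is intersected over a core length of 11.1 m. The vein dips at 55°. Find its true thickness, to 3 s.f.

6.37 m

True thickness t = h · cos(dip) = 11.1 × cos 55°
t = 11.1 × 0.5736 = 6.367 m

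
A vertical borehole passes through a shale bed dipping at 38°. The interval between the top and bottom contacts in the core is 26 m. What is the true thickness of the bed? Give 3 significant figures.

True thickness t = h · cos(dip) = 26 × cos 38°
t = 26 × 0.7880 = 20.488 m

20.5 m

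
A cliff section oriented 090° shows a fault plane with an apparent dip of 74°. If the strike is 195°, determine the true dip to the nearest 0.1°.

The section is 75° from the strike.
tan(true dip) = tan 74° / sin 75° = 3.6104
true dip = arctan 3.6104 = 74.52°

74.5°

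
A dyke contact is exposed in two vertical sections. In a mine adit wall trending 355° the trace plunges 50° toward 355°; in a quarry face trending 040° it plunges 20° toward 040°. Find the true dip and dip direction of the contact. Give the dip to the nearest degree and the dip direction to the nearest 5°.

true dip 54°, dip direction 325°

Represent each trace as a vector plunging at its apparent dip toward its trend (east-north-up frame): v₁ = (-0.056, 0.640, -0.766), v₂ = (0.604, 0.720, -0.342).
n = v₁ × v₂ = (-0.332, 0.482, 0.427) (taken with n_z > 0).
tan δ = √(n_x²+n_y²)/n_z = 0.585/0.427, so δ = 53.9°.
Dip direction = azimuth of (n_x, n_y) = atan2(-0.332, 0.482) = 325°.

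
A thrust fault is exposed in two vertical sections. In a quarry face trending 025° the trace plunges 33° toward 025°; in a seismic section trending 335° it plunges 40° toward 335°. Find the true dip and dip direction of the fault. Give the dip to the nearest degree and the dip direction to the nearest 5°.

Each apparent-dip line lies in the plane. As unit vectors (x east, y north, z up), v₁ plunges 33°→025° and v₂ plunges 40°→335°.
n = v₁ × v₂ = (-0.110, 0.404, 0.492) (taken with n_z > 0).
Dip δ = arctan(|n_h|/n_z) = arctan(0.419/0.492) = 40.4°.
Dip direction = atan2(-0.110, 0.404) = 345° (azimuth of n's horizontal projection).

true dip 40°, dip direction 345°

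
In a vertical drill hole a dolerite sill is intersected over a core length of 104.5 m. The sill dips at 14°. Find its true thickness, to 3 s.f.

101 m

True thickness t = h · cos(dip) = 104.5 × cos 14°
t = 104.5 × 0.9703 = 101.396 m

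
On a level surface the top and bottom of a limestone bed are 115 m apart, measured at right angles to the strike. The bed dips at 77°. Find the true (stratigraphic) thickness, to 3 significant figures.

112 m

True thickness t = w · sin(dip) = 115 × sin 77°
t = 115 × 0.9744 = 112.053 m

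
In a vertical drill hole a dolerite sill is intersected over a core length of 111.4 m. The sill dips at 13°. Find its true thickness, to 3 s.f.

True thickness t = h · cos(dip) = 111.4 × cos 13°
t = 111.4 × 0.9744 = 108.545 m

109 m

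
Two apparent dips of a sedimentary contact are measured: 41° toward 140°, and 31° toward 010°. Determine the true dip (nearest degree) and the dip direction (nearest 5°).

Each apparent-dip line lies in the plane. As unit vectors (x east, y north, z up), v₁ plunges 41°→140° and v₂ plunges 31°→010°.
n = v₁ × v₂ = (0.852, 0.152, 0.496) (taken with n_z > 0).
Dip δ = arctan(|n_h|/n_z) = arctan(0.865/0.496) = 60.2°.
The horizontal component of n points toward azimuth atan2(n_x, n_y) = 80°, the dip direction.

true dip 60°, dip direction 080°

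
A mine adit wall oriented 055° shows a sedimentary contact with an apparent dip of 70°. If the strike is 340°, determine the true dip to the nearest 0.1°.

β = acute angle between strike 340° and section 055° = 75°.
tan δ = tan α / sin β = tan 70° / sin 75° = 2.7475 / 0.9659 = 2.8444
δ = arctan(2.8444) = 70.63°

70.6°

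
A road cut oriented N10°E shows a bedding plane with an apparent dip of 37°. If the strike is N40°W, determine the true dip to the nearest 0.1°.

The section is 50° from the strike.
tan(true dip) = tan 37° / sin 50° = 0.9837
true dip = arctan 0.9837 = 44.53°

44.5°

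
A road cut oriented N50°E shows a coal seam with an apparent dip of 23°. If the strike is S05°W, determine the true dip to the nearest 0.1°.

31.0°

The section is 45° from the strike.
tan δ = tan α / sin β = tan 23° / sin 45° = 0.4245 / 0.7071 = 0.6003
true dip = arctan 0.6003 = 30.98°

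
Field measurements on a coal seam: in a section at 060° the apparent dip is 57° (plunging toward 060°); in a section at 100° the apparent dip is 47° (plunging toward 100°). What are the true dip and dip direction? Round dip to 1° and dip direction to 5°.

true dip 57°, dip direction 055°

Each apparent-dip line lies in the plane. As unit vectors (x east, y north, z up), v₁ plunges 57°→060° and v₂ plunges 47°→100°.
n = v₁ × v₂ = (0.298, 0.218, 0.239) (taken with n_z > 0).
True dip = arccos(n_z / |n|) = arccos(0.5424) = 57.2°.
The horizontal component of n points toward azimuth atan2(n_x, n_y) = 54°, the dip direction.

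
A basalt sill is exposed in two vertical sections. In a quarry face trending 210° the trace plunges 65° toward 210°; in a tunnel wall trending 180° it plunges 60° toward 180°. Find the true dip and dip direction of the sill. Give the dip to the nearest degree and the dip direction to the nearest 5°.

Each apparent-dip line lies in the plane. As unit vectors (x east, y north, z up), v₁ plunges 65°→210° and v₂ plunges 60°→180°.
n = v₁ × v₂ = (-0.136, -0.183, 0.106) (taken with n_z > 0).
Dip δ = arctan(|n_h|/n_z) = arctan(0.228/0.106) = 65.1°.
Dip direction = azimuth of (n_x, n_y) = atan2(-0.136, -0.183) = 217°.

true dip 65°, dip direction 215°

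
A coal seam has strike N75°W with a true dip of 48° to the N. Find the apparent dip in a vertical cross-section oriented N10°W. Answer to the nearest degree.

Angle between strike (N75°W) and section (N10°W): β = 65°.
tan α = tan 48° × sin 65° = 1.1106 × 0.9063 = 1.0066
apparent dip = arctan 1.0066 = 45.19°

45°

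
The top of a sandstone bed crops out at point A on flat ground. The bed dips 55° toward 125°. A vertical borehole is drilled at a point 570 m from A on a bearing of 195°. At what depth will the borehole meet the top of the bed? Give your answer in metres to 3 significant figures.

The hole lies 70° from the dip direction, so the down-dip offset is 570 × cos 70° = 194.95 m.
Depth = down-dip offset × tan(dip) = 194.95 × tan 55° = 194.95 × 1.4281
Depth = 278.42 m

278 m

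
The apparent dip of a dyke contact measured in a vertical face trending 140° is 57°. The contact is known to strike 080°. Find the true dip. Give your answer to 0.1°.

60.6°

β = acute angle between strike 080° and section 140° = 60°.
tan δ = tan α / sin β = tan 57° / sin 60° = 1.5399 / 0.8660 = 1.7781
δ = arctan(1.7781) = 60.65°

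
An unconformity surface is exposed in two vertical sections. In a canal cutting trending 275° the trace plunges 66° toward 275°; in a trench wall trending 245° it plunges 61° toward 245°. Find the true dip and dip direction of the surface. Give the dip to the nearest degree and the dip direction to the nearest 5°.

true dip 66°, dip direction 280°

Each apparent-dip line lies in the plane. As unit vectors (x east, y north, z up), v₁ plunges 66°→275° and v₂ plunges 61°→245°.
The plane normal is n = v₁ × v₂ ∝ (-0.218, 0.047, 0.099).
Dip δ = arctan(|n_h|/n_z) = arctan(0.223/0.099) = 66.2°.
Dip direction = atan2(-0.218, 0.047) = 282° (azimuth of n's horizontal projection).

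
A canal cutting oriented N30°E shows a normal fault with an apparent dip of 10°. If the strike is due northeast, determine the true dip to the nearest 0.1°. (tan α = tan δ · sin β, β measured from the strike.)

The section is 15° from the strike.
tan(true dip) = tan 10° / sin 15° = 0.6813
δ = arctan(0.6813) = 34.27°

34.3°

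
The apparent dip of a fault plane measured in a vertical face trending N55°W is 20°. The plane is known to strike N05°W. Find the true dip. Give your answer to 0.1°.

25.4°

β = acute angle between strike N05°W and section N55°W = 50°.
tan δ = tan α / sin β = tan 20° / sin 50° = 0.3640 / 0.7660 = 0.4751
δ = arctan(0.4751) = 25.41°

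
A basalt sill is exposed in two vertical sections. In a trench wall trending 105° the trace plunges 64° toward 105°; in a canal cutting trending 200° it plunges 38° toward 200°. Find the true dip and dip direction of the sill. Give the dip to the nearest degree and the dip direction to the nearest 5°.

true dip 66°, dip direction 130°

Each apparent-dip line lies in the plane. As unit vectors (x east, y north, z up), v₁ plunges 64°→105° and v₂ plunges 38°→200°.
n = v₁ × v₂ = (0.596, -0.503, 0.344) (taken with n_z > 0).
Dip δ = arctan(|n_h|/n_z) = arctan(0.780/0.344) = 66.2°.
Dip direction = atan2(0.596, -0.503) = 130° (azimuth of n's horizontal projection).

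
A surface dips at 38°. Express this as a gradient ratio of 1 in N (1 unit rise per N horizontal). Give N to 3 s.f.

1 : N means tan θ = 1/N, so N = 1/tan 38° = 1/0.7813

1 in 1.28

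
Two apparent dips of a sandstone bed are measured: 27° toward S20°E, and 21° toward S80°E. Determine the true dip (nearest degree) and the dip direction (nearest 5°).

Each apparent-dip line lies in the plane. As unit vectors (x east, y north, z up), v₁ plunges 27°→S20°E and v₂ plunges 21°→S80°E.
The plane normal is n = v₁ × v₂ ∝ (0.226, -0.308, 0.720).
tan δ = √(n_x²+n_y²)/n_z = 0.382/0.720, so δ = 28.0°.
The horizontal component of n points toward azimuth atan2(n_x, n_y) = 144°, the dip direction.

true dip 28°, dip direction 145°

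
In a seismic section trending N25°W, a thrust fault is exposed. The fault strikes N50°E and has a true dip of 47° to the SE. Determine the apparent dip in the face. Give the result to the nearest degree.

The section lies 75° from the strike.
tan α = tan 47° × sin 75° = 1.0724 × 0.9659 = 1.0358
α = arctan(1.0358) = 46.01°

46°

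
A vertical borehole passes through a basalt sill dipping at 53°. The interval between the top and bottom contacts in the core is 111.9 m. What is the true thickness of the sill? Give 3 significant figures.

True thickness t = h · cos(dip) = 111.9 × cos 53°
t = 111.9 × 0.6018 = 67.343 m

67.3 m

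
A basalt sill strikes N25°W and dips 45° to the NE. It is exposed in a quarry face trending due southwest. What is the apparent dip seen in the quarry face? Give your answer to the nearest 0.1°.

Angle between strike (N25°W) and section (due southwest): β = 70°.
tan α = tan 45° × sin 70° = 1.0000 × 0.9397 = 0.9397
α = arctan(0.9397) = 43.22°

43.2°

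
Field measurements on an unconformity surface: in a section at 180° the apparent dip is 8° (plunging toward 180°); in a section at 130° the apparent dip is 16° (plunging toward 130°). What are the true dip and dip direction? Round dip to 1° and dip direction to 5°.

true dip 16°, dip direction 120°

Represent each trace as a vector plunging at its apparent dip toward its trend (east-north-up frame): v₁ = (0.000, -0.990, -0.139), v₂ = (0.736, -0.618, -0.276).
The plane normal is n = v₁ × v₂ ∝ (0.187, -0.102, 0.729).
tan δ = √(n_x²+n_y²)/n_z = 0.213/0.729, so δ = 16.3°.
The horizontal component of n points toward azimuth atan2(n_x, n_y) = 119°, the dip direction.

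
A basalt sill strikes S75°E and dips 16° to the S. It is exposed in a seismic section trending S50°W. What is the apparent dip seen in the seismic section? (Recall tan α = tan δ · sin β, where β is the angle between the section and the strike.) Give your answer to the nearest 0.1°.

Angle between strike (S75°E) and section (S50°W): β = 55°.
tan(apparent dip) = tan 16° · sin 55° = 0.2349
apparent dip = arctan 0.2349 = 13.22°

13.2°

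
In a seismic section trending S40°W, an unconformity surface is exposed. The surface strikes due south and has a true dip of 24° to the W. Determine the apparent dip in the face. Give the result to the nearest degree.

The strike is due south and the section trends S40°W; the acute angle between them is β = 40°.
tan(apparent dip) = tan 24° · sin 40° = 0.2862
apparent dip = arctan 0.2862 = 15.97°

16°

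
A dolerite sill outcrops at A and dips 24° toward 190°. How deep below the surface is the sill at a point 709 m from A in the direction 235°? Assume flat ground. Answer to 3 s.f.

The hole lies 45° from the dip direction, so the down-dip offset is 709 × cos 45° = 501.34 m.
Depth = down-dip offset × tan(dip) = 501.34 × tan 24° = 501.34 × 0.4452
Depth = 223.21 m

223 m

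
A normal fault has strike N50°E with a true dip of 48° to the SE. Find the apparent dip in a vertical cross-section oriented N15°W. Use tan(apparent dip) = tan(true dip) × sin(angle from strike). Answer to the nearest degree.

The section lies 65° from the strike.
tan α = tan 48° × sin 65° = 1.1106 × 0.9063 = 1.0066
apparent dip = arctan 1.0066 = 45.19°

45°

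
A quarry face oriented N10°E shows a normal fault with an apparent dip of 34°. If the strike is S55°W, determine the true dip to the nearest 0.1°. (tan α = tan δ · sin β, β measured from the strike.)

43.6°

β = acute angle between strike S55°W and section N10°E = 45°.
tan δ = tan α / sin β = tan 34° / sin 45° = 0.6745 / 0.7071 = 0.9539
true dip = arctan 0.9539 = 43.65°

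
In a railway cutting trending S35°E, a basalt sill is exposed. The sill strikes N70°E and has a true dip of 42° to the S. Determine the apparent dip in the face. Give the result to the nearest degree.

41°

Angle between strike (N70°E) and section (S35°E): β = 75°.
tan α = tan 42° × sin 75° = 0.9004 × 0.9659 = 0.8697
apparent dip = arctan 0.8697 = 41.01°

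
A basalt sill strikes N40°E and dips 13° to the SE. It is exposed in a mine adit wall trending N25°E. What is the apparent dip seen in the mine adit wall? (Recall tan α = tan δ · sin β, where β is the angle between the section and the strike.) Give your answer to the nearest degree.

3°

The section lies 15° from the strike.
tan(apparent dip) = tan 13° · sin 15° = 0.0598
α = arctan(0.0598) = 3.42°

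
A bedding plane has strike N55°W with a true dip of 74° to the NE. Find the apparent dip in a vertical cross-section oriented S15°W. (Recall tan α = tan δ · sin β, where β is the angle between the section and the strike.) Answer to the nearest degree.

The section lies 70° from the strike.
tan α = tan 74° × sin 70° = 3.4874 × 0.9397 = 3.2771
α = arctan(3.2771) = 73.03°

73°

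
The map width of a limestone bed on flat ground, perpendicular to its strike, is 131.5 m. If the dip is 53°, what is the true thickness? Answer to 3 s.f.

105 m

True thickness t = w · sin(dip) = 131.5 × sin 53°
t = 131.5 × 0.7986 = 105.021 m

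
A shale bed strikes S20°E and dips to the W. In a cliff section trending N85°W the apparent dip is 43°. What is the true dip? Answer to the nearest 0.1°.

45.8°

The section is 65° from the strike.
tan(true dip) = tan 43° / sin 65° = 1.0289
δ = arctan(1.0289) = 45.82°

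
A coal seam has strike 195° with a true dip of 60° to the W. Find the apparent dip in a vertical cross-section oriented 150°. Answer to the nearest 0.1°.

50.8°

The strike is 195° and the section trends 150°; the acute angle between them is β = 45°.
tan α = tan 60° × sin 45° = 1.7321 × 0.7071 = 1.2247
α = arctan(1.2247) = 50.77°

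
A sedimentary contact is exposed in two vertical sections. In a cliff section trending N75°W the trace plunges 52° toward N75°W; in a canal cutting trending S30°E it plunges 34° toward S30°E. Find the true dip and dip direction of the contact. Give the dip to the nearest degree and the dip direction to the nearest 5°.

The two traces are lines in the plane: v₁ = (sin 285°·cos 52°, cos 285°·cos 52°, −sin 52°), v₂ = (sin 150°·cos 34°, cos 150°·cos 34°, −sin 34°).
Cross product v₁ × v₂ gives the pole to the plane: n ∝ (-0.655, -0.659, 0.361).
True dip = arccos(n_z / |n|) = arccos(0.3621) = 68.8°.
The horizontal component of n points toward azimuth atan2(n_x, n_y) = 225°, the dip direction.

true dip 69°, dip direction 225°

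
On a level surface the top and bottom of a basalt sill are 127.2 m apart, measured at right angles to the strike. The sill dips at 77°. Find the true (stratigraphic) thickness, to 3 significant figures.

124 m

True thickness t = w · sin(dip) = 127.2 × sin 77°
t = 127.2 × 0.9744 = 123.940 m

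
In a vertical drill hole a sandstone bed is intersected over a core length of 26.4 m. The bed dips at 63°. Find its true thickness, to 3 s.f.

12.0 m

True thickness t = h · cos(dip) = 26.4 × cos 63°
t = 26.4 × 0.4540 = 11.985 m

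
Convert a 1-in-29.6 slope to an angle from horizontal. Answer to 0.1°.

1.9°

tan θ = 1/29.6 = 0.0338
θ = arctan(0.0338) = 1.93°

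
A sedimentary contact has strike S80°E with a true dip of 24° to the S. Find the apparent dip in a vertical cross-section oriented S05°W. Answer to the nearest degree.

The section lies 85° from the strike.
tan α = tan 24° × sin 85° = 0.4452 × 0.9962 = 0.4435
apparent dip = arctan 0.4435 = 23.92°

24°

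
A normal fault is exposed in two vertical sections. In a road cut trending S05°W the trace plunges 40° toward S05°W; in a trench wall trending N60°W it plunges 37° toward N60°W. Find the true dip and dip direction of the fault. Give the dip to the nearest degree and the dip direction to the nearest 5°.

Each apparent-dip line lies in the plane. As unit vectors (x east, y north, z up), v₁ plunges 40°→S05°W and v₂ plunges 37°→N60°W.
n = v₁ × v₂ = (-0.716, -0.404, 0.554) (taken with n_z > 0).
True dip = arccos(n_z / |n|) = arccos(0.5591) = 56.0°.
The horizontal component of n points toward azimuth atan2(n_x, n_y) = 241°, the dip direction.

true dip 56°, dip direction 240°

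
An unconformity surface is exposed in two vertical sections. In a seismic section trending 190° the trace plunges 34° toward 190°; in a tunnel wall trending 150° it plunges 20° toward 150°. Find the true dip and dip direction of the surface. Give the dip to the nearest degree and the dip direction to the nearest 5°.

The two traces are lines in the plane: v₁ = (sin 190°·cos 34°, cos 190°·cos 34°, −sin 34°), v₂ = (sin 150°·cos 20°, cos 150°·cos 20°, −sin 20°).
n = v₁ × v₂ = (-0.176, -0.312, 0.501) (taken with n_z > 0).
Dip δ = arctan(|n_h|/n_z) = arctan(0.358/0.501) = 35.6°.
The horizontal component of n points toward azimuth atan2(n_x, n_y) = 209°, the dip direction.

true dip 36°, dip direction 210°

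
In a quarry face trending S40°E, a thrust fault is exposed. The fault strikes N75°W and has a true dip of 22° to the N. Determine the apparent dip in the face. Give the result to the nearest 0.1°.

The section lies 35° from the strike.
tan(apparent dip) = tan 22° · sin 35° = 0.2317
α = arctan(0.2317) = 13.05°

13.0°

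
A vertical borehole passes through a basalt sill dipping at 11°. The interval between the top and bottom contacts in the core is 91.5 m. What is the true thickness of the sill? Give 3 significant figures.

True thickness t = h · cos(dip) = 91.5 × cos 11°
t = 91.5 × 0.9816 = 89.819 m

89.8 m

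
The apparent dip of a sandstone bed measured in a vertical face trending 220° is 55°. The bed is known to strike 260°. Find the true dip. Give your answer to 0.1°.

β = acute angle between strike 260° and section 220° = 40°.
tan δ = tan α / sin β = tan 55° / sin 40° = 1.4281 / 0.6428 = 2.2218
true dip = arctan 2.2218 = 65.77°

65.8°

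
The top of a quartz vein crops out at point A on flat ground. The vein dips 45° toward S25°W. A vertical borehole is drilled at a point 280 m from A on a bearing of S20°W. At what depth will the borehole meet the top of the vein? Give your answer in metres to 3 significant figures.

The hole lies 5° from the dip direction, so the down-dip offset is 280 × cos 5° = 278.93 m.
Depth = down-dip offset × tan(dip) = 278.93 × tan 45° = 278.93 × 1.0000
Depth = 278.93 m

279 m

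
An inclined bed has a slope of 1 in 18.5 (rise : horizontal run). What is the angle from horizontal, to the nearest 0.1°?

3.1°

tan θ = 1/18.5 = 0.0541
θ = arctan(0.0541) = 3.09°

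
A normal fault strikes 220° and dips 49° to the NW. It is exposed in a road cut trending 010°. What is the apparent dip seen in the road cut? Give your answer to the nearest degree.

30°

Angle between strike (220°) and section (010°): β = 30°.
tan α = tan 49° × sin 30° = 1.1504 × 0.5000 = 0.5752
apparent dip = arctan 0.5752 = 29.91°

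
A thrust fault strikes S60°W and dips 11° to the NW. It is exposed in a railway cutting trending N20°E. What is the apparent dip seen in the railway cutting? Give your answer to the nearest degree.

The strike is S60°W and the section trends N20°E; the acute angle between them is β = 40°.
tan(apparent dip) = tan 11° · sin 40° = 0.1249
apparent dip = arctan 0.1249 = 7.12°

7°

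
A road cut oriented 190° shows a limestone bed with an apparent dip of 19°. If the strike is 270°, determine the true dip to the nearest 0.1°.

19.3°

β = acute angle between strike 270° and section 190° = 80°.
tan δ = tan α / sin β = tan 19° / sin 80° = 0.3443 / 0.9848 = 0.3496
δ = arctan(0.3496) = 19.27°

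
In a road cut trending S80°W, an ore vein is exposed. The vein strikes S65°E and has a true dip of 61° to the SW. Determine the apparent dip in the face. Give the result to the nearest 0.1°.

46.0°

The strike is S65°E and the section trends S80°W; the acute angle between them is β = 35°.
tan(apparent dip) = tan 61° · sin 35° = 1.0348
apparent dip = arctan 1.0348 = 45.98°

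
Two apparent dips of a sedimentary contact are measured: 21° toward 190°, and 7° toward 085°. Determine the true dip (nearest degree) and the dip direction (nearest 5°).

The two traces are lines in the plane: v₁ = (sin 190°·cos 21°, cos 190°·cos 21°, −sin 21°), v₂ = (sin 85°·cos 7°, cos 85°·cos 7°, −sin 7°).
The plane normal is n = v₁ × v₂ ∝ (0.143, -0.374, 0.895).
tan δ = √(n_x²+n_y²)/n_z = 0.401/0.895, so δ = 24.1°.
The horizontal component of n points toward azimuth atan2(n_x, n_y) = 159°, the dip direction.

true dip 24°, dip direction 160°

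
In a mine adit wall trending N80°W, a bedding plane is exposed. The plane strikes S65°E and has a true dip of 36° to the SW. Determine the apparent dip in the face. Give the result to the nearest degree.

11°

The section lies 15° from the strike.
tan α = tan 36° × sin 15° = 0.7265 × 0.2588 = 0.1880
α = arctan(0.1880) = 10.65°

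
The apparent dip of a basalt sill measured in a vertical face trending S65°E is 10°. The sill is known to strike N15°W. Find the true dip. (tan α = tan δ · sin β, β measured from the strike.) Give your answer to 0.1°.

β = acute angle between strike N15°W and section S65°E = 50°.
tan(true dip) = tan 10° / sin 50° = 0.2302
δ = arctan(0.2302) = 12.96°

13.0°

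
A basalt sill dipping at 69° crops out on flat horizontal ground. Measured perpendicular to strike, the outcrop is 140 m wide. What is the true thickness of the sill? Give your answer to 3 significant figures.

True thickness t = w · sin(dip) = 140 × sin 69°
t = 140 × 0.9336 = 130.701 m

131 m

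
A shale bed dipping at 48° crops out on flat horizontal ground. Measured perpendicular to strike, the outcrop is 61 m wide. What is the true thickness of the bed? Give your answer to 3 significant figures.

True thickness t = w · sin(dip) = 61 × sin 48°
t = 61 × 0.7431 = 45.332 m

45.3 m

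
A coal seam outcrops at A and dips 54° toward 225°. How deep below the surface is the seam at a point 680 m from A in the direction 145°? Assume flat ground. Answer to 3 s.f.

The hole lies 80° from the dip direction, so the down-dip offset is 680 × cos 80° = 118.08 m.
Depth = down-dip offset × tan(dip) = 118.08 × tan 54° = 118.08 × 1.3764
Depth = 162.52 m

163 m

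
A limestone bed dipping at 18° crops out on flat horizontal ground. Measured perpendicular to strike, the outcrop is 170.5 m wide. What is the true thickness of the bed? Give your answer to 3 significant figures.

True thickness t = w · sin(dip) = 170.5 × sin 18°
t = 170.5 × 0.3090 = 52.687 m

52.7 m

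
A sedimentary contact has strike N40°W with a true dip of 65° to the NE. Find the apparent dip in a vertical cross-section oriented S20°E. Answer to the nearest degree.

The section lies 20° from the strike.
tan(apparent dip) = tan 65° · sin 20° = 0.7335
apparent dip = arctan 0.7335 = 36.26°

36°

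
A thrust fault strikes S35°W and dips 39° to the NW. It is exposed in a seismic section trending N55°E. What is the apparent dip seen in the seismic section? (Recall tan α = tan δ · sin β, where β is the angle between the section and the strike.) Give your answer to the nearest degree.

15°

The section lies 20° from the strike.
tan(apparent dip) = tan 39° · sin 20° = 0.2770
α = arctan(0.2770) = 15.48°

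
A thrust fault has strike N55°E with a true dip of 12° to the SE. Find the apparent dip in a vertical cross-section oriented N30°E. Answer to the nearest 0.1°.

5.1°

The strike is N55°E and the section trends N30°E; the acute angle between them is β = 25°.
tan(apparent dip) = tan 12° · sin 25° = 0.0898
α = arctan(0.0898) = 5.13°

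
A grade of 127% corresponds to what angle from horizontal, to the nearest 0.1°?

51.8°

tan θ = 127/100 = 1.2700
θ = arctan(1.2700) = 51.78°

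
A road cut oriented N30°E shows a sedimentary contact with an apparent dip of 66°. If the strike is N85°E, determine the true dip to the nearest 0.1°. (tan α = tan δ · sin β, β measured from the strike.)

The section is 55° from the strike.
tan δ = tan α / sin β = tan 66° / sin 55° = 2.2460 / 0.8192 = 2.7419
δ = arctan(2.7419) = 69.96°

70.0°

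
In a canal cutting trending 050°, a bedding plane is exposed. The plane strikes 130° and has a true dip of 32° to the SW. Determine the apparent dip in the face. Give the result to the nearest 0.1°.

31.6°

The section lies 80° from the strike.
tan α = tan 32° × sin 80° = 0.6249 × 0.9848 = 0.6154
apparent dip = arctan 0.6154 = 31.61°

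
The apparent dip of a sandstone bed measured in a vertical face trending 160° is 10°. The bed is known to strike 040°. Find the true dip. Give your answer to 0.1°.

β = acute angle between strike 040° and section 160° = 60°.
tan δ = tan α / sin β = tan 10° / sin 60° = 0.1763 / 0.8660 = 0.2036
δ = arctan(0.2036) = 11.51°

11.5°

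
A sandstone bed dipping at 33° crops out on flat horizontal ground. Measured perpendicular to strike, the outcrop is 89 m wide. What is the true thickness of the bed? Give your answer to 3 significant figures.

48.5 m

True thickness t = w · sin(dip) = 89 × sin 33°
t = 89 × 0.5446 = 48.473 m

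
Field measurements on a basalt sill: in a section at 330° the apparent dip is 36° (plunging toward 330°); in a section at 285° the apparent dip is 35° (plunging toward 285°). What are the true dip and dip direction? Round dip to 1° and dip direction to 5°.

true dip 38°, dip direction 310°

Represent each trace as a vector plunging at its apparent dip toward its trend (east-north-up frame): v₁ = (-0.405, 0.701, -0.588), v₂ = (-0.791, 0.212, -0.574).
n = v₁ × v₂ = (-0.277, 0.233, 0.469) (taken with n_z > 0).
True dip = arccos(n_z / |n|) = arccos(0.7912) = 37.7°.
Dip direction = azimuth of (n_x, n_y) = atan2(-0.277, 0.233) = 310°.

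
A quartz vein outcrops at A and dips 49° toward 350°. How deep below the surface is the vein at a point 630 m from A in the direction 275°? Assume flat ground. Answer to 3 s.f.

The hole lies 75° from the dip direction, so the down-dip offset is 630 × cos 75° = 163.06 m.
Depth = down-dip offset × tan(dip) = 163.06 × tan 49° = 163.06 × 1.1504
Depth = 187.57 m

188 m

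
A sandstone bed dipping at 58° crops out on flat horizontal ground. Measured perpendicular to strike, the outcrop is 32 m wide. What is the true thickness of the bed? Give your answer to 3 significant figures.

27.1 m

True thickness t = w · sin(dip) = 32 × sin 58°
t = 32 × 0.8480 = 27.138 m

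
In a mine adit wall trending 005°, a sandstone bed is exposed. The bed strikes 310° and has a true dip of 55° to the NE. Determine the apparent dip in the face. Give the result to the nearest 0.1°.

49.5°

Angle between strike (310°) and section (005°): β = 55°.
tan(apparent dip) = tan 55° · sin 55° = 1.1699
α = arctan(1.1699) = 49.48°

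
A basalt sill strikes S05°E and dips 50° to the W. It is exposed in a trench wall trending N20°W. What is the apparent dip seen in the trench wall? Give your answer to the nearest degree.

Angle between strike (S05°E) and section (N20°W): β = 15°.
tan α = tan 50° × sin 15° = 1.1918 × 0.2588 = 0.3084
α = arctan(0.3084) = 17.14°

17°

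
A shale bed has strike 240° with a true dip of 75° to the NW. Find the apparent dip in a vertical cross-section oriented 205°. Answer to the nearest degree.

The section lies 35° from the strike.
tan α = tan 75° × sin 35° = 3.7321 × 0.5736 = 2.1406
apparent dip = arctan 2.1406 = 64.96°

65°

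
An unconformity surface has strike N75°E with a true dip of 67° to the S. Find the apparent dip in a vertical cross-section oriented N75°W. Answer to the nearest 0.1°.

The strike is N75°E and the section trends N75°W; the acute angle between them is β = 30°.
tan(apparent dip) = tan 67° · sin 30° = 1.1779
apparent dip = arctan 1.1779 = 49.67°

49.7°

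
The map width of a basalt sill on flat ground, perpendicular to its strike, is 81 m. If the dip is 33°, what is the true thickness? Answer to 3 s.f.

44.1 m

True thickness t = w · sin(dip) = 81 × sin 33°
t = 81 × 0.5446 = 44.116 m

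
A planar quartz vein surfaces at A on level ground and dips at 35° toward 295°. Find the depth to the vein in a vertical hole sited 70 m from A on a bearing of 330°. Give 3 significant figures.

40.2 m

The hole lies 35° from the dip direction, so the down-dip offset is 70 × cos 35° = 57.34 m.
Depth = down-dip offset × tan(dip) = 57.34 × tan 35° = 57.34 × 0.7002
Depth = 40.15 m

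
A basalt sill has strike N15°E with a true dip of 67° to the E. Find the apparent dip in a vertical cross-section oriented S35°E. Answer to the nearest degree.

The strike is N15°E and the section trends S35°E; the acute angle between them is β = 50°.
tan α = tan 67° × sin 50° = 2.3559 × 0.7660 = 1.8047
α = arctan(1.8047) = 61.01°

61°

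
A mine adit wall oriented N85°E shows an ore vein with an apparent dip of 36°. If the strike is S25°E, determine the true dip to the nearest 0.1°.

37.7°

β = acute angle between strike S25°E and section N85°E = 70°.
tan δ = tan α / sin β = tan 36° / sin 70° = 0.7265 / 0.9397 = 0.7732
δ = arctan(0.7732) = 37.71°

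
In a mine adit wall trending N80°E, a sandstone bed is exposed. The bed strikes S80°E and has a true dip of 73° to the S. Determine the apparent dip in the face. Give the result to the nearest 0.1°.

The strike is S80°E and the section trends N80°E; the acute angle between them is β = 20°.
tan(apparent dip) = tan 73° · sin 20° = 1.1187
α = arctan(1.1187) = 48.21°

48.2°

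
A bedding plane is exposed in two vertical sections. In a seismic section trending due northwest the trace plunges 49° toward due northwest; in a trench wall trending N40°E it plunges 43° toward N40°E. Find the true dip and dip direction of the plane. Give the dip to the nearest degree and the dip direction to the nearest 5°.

true dip 55°, dip direction 350°

Represent each trace as a vector plunging at its apparent dip toward its trend (east-north-up frame): v₁ = (-0.464, 0.464, -0.755), v₂ = (0.470, 0.560, -0.682).
n = v₁ × v₂ = (-0.106, 0.671, 0.478) (taken with n_z > 0).
True dip = arccos(n_z / |n|) = arccos(0.5753) = 54.9°.
The horizontal component of n points toward azimuth atan2(n_x, n_y) = 351°, the dip direction.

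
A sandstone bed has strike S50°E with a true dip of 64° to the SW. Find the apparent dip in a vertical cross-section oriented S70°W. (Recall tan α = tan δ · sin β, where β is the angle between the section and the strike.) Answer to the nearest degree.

61°

The section lies 60° from the strike.
tan(apparent dip) = tan 64° · sin 60° = 1.7756
apparent dip = arctan 1.7756 = 60.61°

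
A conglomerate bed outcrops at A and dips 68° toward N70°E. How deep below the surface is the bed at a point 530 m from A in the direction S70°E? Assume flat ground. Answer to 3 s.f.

The hole lies 40° from the dip direction, so the down-dip offset is 530 × cos 40° = 406.00 m.
Depth = down-dip offset × tan(dip) = 406.00 × tan 68° = 406.00 × 2.4751
Depth = 1004.89 m

1000 m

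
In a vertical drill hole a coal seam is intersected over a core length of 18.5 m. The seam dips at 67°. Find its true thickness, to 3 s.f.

True thickness t = h · cos(dip) = 18.5 × cos 67°
t = 18.5 × 0.3907 = 7.229 m

7.23 m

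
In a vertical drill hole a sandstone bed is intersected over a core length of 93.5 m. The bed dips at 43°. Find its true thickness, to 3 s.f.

68.4 m

True thickness t = h · cos(dip) = 93.5 × cos 43°
t = 93.5 × 0.7314 = 68.382 m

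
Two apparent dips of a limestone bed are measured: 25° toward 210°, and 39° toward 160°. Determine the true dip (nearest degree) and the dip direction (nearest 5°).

Each apparent-dip line lies in the plane. As unit vectors (x east, y north, z up), v₁ plunges 25°→210° and v₂ plunges 39°→160°.
n = v₁ × v₂ = (0.185, -0.398, 0.540) (taken with n_z > 0).
tan δ = √(n_x²+n_y²)/n_z = 0.439/0.540, so δ = 39.1°.
The horizontal component of n points toward azimuth atan2(n_x, n_y) = 155°, the dip direction.

true dip 39°, dip direction 155°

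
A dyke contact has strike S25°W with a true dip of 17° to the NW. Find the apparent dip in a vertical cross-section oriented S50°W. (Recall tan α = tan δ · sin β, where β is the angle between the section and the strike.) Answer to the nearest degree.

7°

The section lies 25° from the strike.
tan α = tan 17° × sin 25° = 0.3057 × 0.4226 = 0.1292
apparent dip = arctan 0.1292 = 7.36°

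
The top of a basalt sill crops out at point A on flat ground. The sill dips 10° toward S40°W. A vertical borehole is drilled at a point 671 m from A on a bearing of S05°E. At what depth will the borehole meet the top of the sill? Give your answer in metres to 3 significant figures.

83.7 m

The hole lies 45° from the dip direction, so the down-dip offset is 671 × cos 45° = 474.47 m.
Depth = down-dip offset × tan(dip) = 474.47 × tan 10° = 474.47 × 0.1763
Depth = 83.66 m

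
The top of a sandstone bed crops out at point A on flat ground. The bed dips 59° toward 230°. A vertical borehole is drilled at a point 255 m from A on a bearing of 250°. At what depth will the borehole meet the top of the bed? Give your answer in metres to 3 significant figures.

The hole lies 20° from the dip direction, so the down-dip offset is 255 × cos 20° = 239.62 m.
Depth = down-dip offset × tan(dip) = 239.62 × tan 59° = 239.62 × 1.6643
Depth = 398.80 m

399 m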